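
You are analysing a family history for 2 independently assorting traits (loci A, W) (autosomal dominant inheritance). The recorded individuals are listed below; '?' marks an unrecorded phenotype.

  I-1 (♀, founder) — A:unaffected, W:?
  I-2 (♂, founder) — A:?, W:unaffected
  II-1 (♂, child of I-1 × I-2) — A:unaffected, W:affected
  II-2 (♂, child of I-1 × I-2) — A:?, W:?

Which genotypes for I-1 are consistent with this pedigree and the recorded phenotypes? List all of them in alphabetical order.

I-1 ∈ {aa WW, aa Ww}

A/I-1 un ·: aa
A/I-2 ? ·: aa|Aa
A/II-1 un I-1×I-2: aa
A/II-2 ? I-1×I-2: aa|Aa
⇒ A over [I-1,I-2,II-1,II-2]: 3 consistent
W/I-1 ? ·: Ww|WW
W/I-2 un ·: ww
W/II-1 aff I-1×I-2: Ww
W/II-2 ? I-1×I-2: ww|Ww
⇒ W over [I-1,I-2,II-1,II-2]: 3 consistent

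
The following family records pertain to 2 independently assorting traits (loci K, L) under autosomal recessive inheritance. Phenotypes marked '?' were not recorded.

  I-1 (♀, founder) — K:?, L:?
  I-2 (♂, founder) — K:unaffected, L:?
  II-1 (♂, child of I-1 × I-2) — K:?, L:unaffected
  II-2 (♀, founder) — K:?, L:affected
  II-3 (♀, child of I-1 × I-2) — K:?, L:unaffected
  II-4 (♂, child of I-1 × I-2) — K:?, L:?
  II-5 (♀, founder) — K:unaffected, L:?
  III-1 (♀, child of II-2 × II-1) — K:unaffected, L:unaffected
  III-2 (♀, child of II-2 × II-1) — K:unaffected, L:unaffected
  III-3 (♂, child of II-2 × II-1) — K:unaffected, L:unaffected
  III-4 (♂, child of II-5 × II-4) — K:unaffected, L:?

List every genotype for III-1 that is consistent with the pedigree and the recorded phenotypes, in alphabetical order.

K/I-1 ? ·: KK|Kk|kk
K/I-2 un ·: KK|Kk
K/II-1 ? I-1×I-2: KK|Kk|kk
K/II-2 ? ·: KK|Kk|kk
K/II-3 ? I-1×I-2: KK|Kk|kk
K/II-4 ? I-1×I-2: KK|Kk|kk
K/II-5 un ·: KK|Kk
K/III-1 un II-2×II-1: KK|Kk
K/III-2 un II-2×II-1: KK|Kk
K/III-3 un II-2×II-1: KK|Kk
K/III-4 un II-5×II-4: KK|Kk
⇒ K over [I-1,I-2,II-1,II-2,II-3,II-4,II-5,III-1,III-2,III-3,III-4]: 1865 consistent
L/I-1 ? ·: LL|Ll|ll
L/I-2 ? ·: LL|Ll|ll
L/II-1 un I-1×I-2: LL|Ll
L/II-2 aff ·: ll
L/II-3 un I-1×I-2: LL|Ll
L/II-4 ? I-1×I-2: LL|Ll|ll
L/II-5 ? ·: LL|Ll|ll
L/III-1 un II-2×II-1: Ll
L/III-2 un II-2×II-1: Ll
L/III-3 un II-2×II-1: Ll
L/III-4 ? II-5×II-4: LL|Ll|ll
⇒ L over [I-1,I-2,II-1,II-2,II-3,II-4,II-5,III-1,III-2,III-3,III-4]: 188 consistent

III-1 ∈ {KK Ll, Kk Ll}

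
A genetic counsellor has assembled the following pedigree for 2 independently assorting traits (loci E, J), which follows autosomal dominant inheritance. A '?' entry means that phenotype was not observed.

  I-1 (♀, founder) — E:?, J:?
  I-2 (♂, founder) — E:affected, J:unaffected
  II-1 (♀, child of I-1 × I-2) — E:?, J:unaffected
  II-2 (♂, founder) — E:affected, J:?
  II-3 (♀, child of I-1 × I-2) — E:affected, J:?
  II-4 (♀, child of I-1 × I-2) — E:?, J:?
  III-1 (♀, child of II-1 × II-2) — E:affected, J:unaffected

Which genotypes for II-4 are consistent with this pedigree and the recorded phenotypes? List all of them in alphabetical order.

E/I-1 ? ·: ee|Ee|EE
E/I-2 aff ·: Ee|EE
E/II-1 ? I-1×I-2: ee|Ee|EE
E/II-2 aff ·: Ee|EE
E/II-3 aff I-1×I-2: Ee|EE
E/II-4 ? I-1×I-2: ee|Ee|EE
E/III-1 aff II-1×II-2: Ee|EE
⇒ E over [I-1,I-2,II-1,II-2,II-3,II-4,III-1]: 129 consistent
J/I-1 ? ·: jj|Jj
J/I-2 un ·: jj
J/II-1 un I-1×I-2: jj
J/II-2 ? ·: jj|Jj
J/II-3 ? I-1×I-2: jj|Jj
J/II-4 ? I-1×I-2: jj|Jj
J/III-1 un II-1×II-2: jj
⇒ J over [I-1,I-2,II-1,II-2,II-3,II-4,III-1]: 10 consistent

II-4 ∈ {EE Jj, EE jj, Ee Jj, Ee jj, ee Jj, ee jj}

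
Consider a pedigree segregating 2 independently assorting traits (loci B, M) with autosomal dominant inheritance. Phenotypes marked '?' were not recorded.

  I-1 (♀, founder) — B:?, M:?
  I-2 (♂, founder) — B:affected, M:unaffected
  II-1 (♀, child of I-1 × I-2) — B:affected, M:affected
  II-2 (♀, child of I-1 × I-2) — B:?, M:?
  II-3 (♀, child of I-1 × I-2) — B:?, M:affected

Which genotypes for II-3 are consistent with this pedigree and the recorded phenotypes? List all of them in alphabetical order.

B/I-1 ? ·: bb|Bb|BB
B/I-2 aff ·: Bb|BB
B/II-1 aff I-1×I-2: Bb|BB
B/II-2 ? I-1×I-2: bb|Bb|BB
B/II-3 ? I-1×I-2: bb|Bb|BB
⇒ B over [I-1,I-2,II-1,II-2,II-3]: 40 consistent
M/I-1 ? ·: Mm|MM
M/I-2 un ·: mm
M/II-1 aff I-1×I-2: Mm
M/II-2 ? I-1×I-2: mm|Mm
M/II-3 aff I-1×I-2: Mm
⇒ M over [I-1,I-2,II-1,II-2,II-3]: 3 consistent

II-3 ∈ {BB Mm, Bb Mm, bb Mm}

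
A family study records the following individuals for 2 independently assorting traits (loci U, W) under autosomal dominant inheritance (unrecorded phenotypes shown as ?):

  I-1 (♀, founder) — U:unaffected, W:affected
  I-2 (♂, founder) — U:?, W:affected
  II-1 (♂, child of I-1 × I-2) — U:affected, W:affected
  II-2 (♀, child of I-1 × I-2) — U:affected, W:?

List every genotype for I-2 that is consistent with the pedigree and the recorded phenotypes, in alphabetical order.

I-2 ∈ {UU WW, UU Ww, Uu WW, Uu Ww}

U/I-1 un ·: uu
U/I-2 ? ·: Uu|UU
U/II-1 aff I-1×I-2: Uu
U/II-2 aff I-1×I-2: Uu
⇒ U over [I-1,I-2,II-1,II-2]: 2 consistent
W/I-1 aff ·: Ww|WW
W/I-2 aff ·: Ww|WW
W/II-1 aff I-1×I-2: Ww|WW
W/II-2 ? I-1×I-2: ww|Ww|WW
⇒ W over [I-1,I-2,II-1,II-2]: 15 consistent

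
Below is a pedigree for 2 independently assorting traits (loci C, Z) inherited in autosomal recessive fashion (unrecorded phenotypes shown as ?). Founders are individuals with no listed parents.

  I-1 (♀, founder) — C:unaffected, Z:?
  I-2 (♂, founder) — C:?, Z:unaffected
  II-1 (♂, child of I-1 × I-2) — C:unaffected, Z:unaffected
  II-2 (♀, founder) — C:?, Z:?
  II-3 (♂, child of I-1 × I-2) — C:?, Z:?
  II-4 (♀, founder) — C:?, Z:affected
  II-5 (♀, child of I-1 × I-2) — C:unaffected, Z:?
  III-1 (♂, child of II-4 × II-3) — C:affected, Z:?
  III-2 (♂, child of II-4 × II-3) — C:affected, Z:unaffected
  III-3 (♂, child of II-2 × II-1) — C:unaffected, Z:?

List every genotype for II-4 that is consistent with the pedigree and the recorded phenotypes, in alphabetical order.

II-4 ∈ {Cc zz, cc zz}

C/I-1 un ·: CC|Cc
C/I-2 ? ·: CC|Cc|cc
C/II-1 un I-1×I-2: CC|Cc
C/II-2 ? ·: CC|Cc|cc
C/II-3 ? I-1×I-2: Cc|cc
C/II-4 ? ·: Cc|cc
C/II-5 un I-1×I-2: CC|Cc
C/III-1 aff II-4×II-3: cc
C/III-2 aff II-4×II-3: cc
C/III-3 un II-2×II-1: CC|Cc
⇒ C over [I-1,I-2,II-1,II-2,II-3,II-4,II-5,III-1,III-2,III-3]: 174 consistent
Z/I-1 ? ·: ZZ|Zz|zz
Z/I-2 un ·: ZZ|Zz
Z/II-1 un I-1×I-2: ZZ|Zz
Z/II-2 ? ·: ZZ|Zz|zz
Z/II-3 ? I-1×I-2: ZZ|Zz
Z/II-4 aff ·: zz
Z/II-5 ? I-1×I-2: ZZ|Zz|zz
Z/III-1 ? II-4×II-3: Zz|zz
Z/III-2 un II-4×II-3: Zz
Z/III-3 ? II-2×II-1: ZZ|Zz|zz
⇒ Z over [I-1,I-2,II-1,II-2,II-3,II-4,II-5,III-1,III-2,III-3]: 277 consistent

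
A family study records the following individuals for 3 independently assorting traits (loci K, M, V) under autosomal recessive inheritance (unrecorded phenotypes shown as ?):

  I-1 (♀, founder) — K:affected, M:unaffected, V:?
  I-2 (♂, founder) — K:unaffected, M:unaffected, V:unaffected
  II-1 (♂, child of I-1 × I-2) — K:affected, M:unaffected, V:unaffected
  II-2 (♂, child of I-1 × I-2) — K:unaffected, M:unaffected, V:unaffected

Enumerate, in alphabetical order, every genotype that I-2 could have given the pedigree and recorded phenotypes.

I-2 ∈ {Kk MM VV, Kk MM Vv, Kk Mm VV, Kk Mm Vv}

K/I-1 aff ·: kk
K/I-2 un ·: Kk
K/II-1 aff I-1×I-2: kk
K/II-2 un I-1×I-2: Kk
⇒ K over [I-1,I-2,II-1,II-2]: 1 consistent
M/I-1 un ·: MM|Mm
M/I-2 un ·: MM|Mm
M/II-1 un I-1×I-2: MM|Mm
M/II-2 un I-1×I-2: MM|Mm
⇒ M over [I-1,I-2,II-1,II-2]: 13 consistent
V/I-1 ? ·: VV|Vv|vv
V/I-2 un ·: VV|Vv
V/II-1 un I-1×I-2: VV|Vv
V/II-2 un I-1×I-2: VV|Vv
⇒ V over [I-1,I-2,II-1,II-2]: 15 consistent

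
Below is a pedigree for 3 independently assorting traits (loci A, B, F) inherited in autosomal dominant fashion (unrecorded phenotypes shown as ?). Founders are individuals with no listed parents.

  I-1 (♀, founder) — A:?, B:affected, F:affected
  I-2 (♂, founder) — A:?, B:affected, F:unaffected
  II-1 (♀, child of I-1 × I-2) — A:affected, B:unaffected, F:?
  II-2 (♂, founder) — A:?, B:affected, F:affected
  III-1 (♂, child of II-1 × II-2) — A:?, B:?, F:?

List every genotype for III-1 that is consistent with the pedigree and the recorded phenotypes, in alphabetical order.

A/I-1 ? ·: aa|Aa|AA
A/I-2 ? ·: aa|Aa|AA
A/II-1 aff I-1×I-2: Aa|AA
A/II-2 ? ·: aa|Aa|AA
A/III-1 ? II-1×II-2: aa|Aa|AA
⇒ A over [I-1,I-2,II-1,II-2,III-1]: 65 consistent
B/I-1 aff ·: Bb
B/I-2 aff ·: Bb
B/II-1 un I-1×I-2: bb
B/II-2 aff ·: Bb|BB
B/III-1 ? II-1×II-2: bb|Bb
⇒ B over [I-1,I-2,II-1,II-2,III-1]: 3 consistent
F/I-1 aff ·: Ff|FF
F/I-2 un ·: ff
F/II-1 ? I-1×I-2: ff|Ff
F/II-2 aff ·: Ff|FF
F/III-1 ? II-1×II-2: ff|Ff|FF
⇒ F over [I-1,I-2,II-1,II-2,III-1]: 13 consistent

III-1 ∈ {AA Bb FF, AA Bb Ff, AA Bb ff, AA bb FF, AA bb Ff, AA bb ff, Aa Bb FF, Aa Bb Ff, Aa Bb ff, Aa bb FF, Aa bb Ff, Aa bb ff, aa Bb FF, aa Bb Ff, aa Bb ff, aa bb FF, aa bb Ff, aa bb ff}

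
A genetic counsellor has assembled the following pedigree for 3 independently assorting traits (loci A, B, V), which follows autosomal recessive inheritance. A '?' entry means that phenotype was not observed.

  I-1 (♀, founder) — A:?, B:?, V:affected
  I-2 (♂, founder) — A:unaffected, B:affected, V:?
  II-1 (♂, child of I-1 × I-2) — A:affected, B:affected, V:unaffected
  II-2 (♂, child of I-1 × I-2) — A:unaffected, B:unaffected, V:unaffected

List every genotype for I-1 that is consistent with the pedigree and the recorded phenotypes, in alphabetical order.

I-1 ∈ {Aa Bb vv, aa Bb vv}

A/I-1 ? ·: Aa|aa
A/I-2 un ·: Aa
A/II-1 aff I-1×I-2: aa
A/II-2 un I-1×I-2: AA|Aa
⇒ A over [I-1,I-2,II-1,II-2]: 3 consistent
B/I-1 ? ·: Bb
B/I-2 aff ·: bb
B/II-1 aff I-1×I-2: bb
B/II-2 un I-1×I-2: Bb
⇒ B over [I-1,I-2,II-1,II-2]: 1 consistent
V/I-1 aff ·: vv
V/I-2 ? ·: VV|Vv
V/II-1 un I-1×I-2: Vv
V/II-2 un I-1×I-2: Vv
⇒ V over [I-1,I-2,II-1,II-2]: 2 consistent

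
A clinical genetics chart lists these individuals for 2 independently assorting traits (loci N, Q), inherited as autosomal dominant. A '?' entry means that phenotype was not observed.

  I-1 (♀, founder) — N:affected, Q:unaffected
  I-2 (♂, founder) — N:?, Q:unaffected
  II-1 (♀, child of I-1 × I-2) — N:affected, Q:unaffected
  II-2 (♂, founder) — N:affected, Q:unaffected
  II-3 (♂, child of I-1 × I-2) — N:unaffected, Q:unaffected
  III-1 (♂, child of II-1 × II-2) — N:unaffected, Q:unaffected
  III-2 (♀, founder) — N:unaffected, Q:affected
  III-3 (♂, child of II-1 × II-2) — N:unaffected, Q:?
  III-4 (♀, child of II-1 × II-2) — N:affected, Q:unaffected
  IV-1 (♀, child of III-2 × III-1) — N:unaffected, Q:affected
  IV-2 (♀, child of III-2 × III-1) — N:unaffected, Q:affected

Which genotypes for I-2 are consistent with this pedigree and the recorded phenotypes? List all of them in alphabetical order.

I-2 ∈ {Nn qq, nn qq}

N/I-1 aff ·: Nn
N/I-2 ? ·: nn|Nn
N/II-1 aff I-1×I-2: Nn
N/II-2 aff ·: Nn
N/II-3 un I-1×I-2: nn
N/III-1 un II-1×II-2: nn
N/III-2 un ·: nn
N/III-3 un II-1×II-2: nn
N/III-4 aff II-1×II-2: Nn|NN
N/IV-1 un III-2×III-1: nn
N/IV-2 un III-2×III-1: nn
⇒ N over [I-1,I-2,II-1,II-2,II-3,III-1,III-2,III-3,III-4,IV-1,IV-2]: 4 consistent
Q/I-1 un ·: qq
Q/I-2 un ·: qq
Q/II-1 un I-1×I-2: qq
Q/II-2 un ·: qq
Q/II-3 un I-1×I-2: qq
Q/III-1 un II-1×II-2: qq
Q/III-2 aff ·: Qq|QQ
Q/III-3 ? II-1×II-2: qq
Q/III-4 un II-1×II-2: qq
Q/IV-1 aff III-2×III-1: Qq
Q/IV-2 aff III-2×III-1: Qq
⇒ Q over [I-1,I-2,II-1,II-2,II-3,III-1,III-2,III-3,III-4,IV-1,IV-2]: 2 consistent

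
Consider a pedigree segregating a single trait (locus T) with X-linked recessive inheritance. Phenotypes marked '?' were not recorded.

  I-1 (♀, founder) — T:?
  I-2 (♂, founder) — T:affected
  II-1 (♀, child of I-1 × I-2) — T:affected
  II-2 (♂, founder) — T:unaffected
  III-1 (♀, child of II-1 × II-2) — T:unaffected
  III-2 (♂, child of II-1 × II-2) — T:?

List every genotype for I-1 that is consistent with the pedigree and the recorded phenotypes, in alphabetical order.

T/I-1 ? ·: X^TX^t|X^tX^t
T/I-2 aff ·: X^tY
T/II-1 aff I-1×I-2: X^tX^t
T/II-2 un ·: X^TY
T/III-1 un II-1×II-2: X^TX^t
T/III-2 ? II-1×II-2: X^tY
⇒ T over [I-1,I-2,II-1,II-2,III-1,III-2]: 2 consistent

I-1 ∈ {X^TX^t, X^tX^t}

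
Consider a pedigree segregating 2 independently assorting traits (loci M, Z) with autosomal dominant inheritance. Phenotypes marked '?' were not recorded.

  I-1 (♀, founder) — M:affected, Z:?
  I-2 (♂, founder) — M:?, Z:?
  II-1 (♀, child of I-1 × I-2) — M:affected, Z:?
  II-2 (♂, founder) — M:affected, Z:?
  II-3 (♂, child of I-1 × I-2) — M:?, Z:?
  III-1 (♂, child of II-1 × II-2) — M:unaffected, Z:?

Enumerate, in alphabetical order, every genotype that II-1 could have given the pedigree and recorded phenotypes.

M/I-1 aff ·: Mm|MM
M/I-2 ? ·: mm|Mm|MM
M/II-1 aff I-1×I-2: Mm
M/II-2 aff ·: Mm
M/II-3 ? I-1×I-2: mm|Mm|MM
M/III-1 un II-1×II-2: mm
⇒ M over [I-1,I-2,II-1,II-2,II-3,III-1]: 10 consistent
Z/I-1 ? ·: zz|Zz|ZZ
Z/I-2 ? ·: zz|Zz|ZZ
Z/II-1 ? I-1×I-2: zz|Zz|ZZ
Z/II-2 ? ·: zz|Zz|ZZ
Z/II-3 ? I-1×I-2: zz|Zz|ZZ
Z/III-1 ? II-1×II-2: zz|Zz|ZZ
⇒ Z over [I-1,I-2,II-1,II-2,II-3,III-1]: 155 consistent

II-1 ∈ {Mm ZZ, Mm Zz, Mm zz}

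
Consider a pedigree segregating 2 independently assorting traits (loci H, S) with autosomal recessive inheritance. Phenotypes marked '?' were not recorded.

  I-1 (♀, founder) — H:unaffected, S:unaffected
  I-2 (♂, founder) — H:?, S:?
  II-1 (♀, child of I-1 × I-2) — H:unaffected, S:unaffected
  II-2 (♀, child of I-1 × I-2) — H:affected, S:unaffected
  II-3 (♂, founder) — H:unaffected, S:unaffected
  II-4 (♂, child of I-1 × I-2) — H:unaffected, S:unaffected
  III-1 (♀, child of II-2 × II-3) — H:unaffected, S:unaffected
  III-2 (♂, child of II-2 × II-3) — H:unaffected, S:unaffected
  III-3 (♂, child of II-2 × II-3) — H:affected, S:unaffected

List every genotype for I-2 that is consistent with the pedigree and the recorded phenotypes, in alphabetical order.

I-2 ∈ {Hh SS, Hh Ss, Hh ss, hh SS, hh Ss, hh ss}

H/I-1 un ·: Hh
H/I-2 ? ·: Hh|hh
H/II-1 un I-1×I-2: HH|Hh
H/II-2 aff I-1×I-2: hh
H/II-3 un ·: Hh
H/II-4 un I-1×I-2: HH|Hh
H/III-1 un II-2×II-3: Hh
H/III-2 un II-2×II-3: Hh
H/III-3 aff II-2×II-3: hh
⇒ H over [I-1,I-2,II-1,II-2,II-3,II-4,III-1,III-2,III-3]: 5 consistent
S/I-1 un ·: SS|Ss
S/I-2 ? ·: SS|Ss|ss
S/II-1 un I-1×I-2: SS|Ss
S/II-2 un I-1×I-2: SS|Ss
S/II-3 un ·: SS|Ss
S/II-4 un I-1×I-2: SS|Ss
S/III-1 un II-2×II-3: SS|Ss
S/III-2 un II-2×II-3: SS|Ss
S/III-3 un II-2×II-3: SS|Ss
⇒ S over [I-1,I-2,II-1,II-2,II-3,II-4,III-1,III-2,III-3]: 341 consistent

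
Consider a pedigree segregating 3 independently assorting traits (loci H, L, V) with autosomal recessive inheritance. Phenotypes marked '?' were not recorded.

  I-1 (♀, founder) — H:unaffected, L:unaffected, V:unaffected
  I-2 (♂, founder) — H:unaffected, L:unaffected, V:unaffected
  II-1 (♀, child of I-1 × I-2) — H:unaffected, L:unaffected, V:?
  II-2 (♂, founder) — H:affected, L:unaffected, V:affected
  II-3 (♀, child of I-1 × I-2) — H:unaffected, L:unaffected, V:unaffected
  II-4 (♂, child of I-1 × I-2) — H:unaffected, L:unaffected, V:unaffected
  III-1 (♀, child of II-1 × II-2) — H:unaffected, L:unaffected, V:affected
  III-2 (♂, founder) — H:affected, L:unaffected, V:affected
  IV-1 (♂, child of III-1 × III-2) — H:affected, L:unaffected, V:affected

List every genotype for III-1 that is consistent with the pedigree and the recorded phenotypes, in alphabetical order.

H/I-1 un ·: HH|Hh
H/I-2 un ·: HH|Hh
H/II-1 un I-1×I-2: HH|Hh
H/II-2 aff ·: hh
H/II-3 un I-1×I-2: HH|Hh
H/II-4 un I-1×I-2: HH|Hh
H/III-1 un II-1×II-2: Hh
H/III-2 aff ·: hh
H/IV-1 aff III-1×III-2: hh
⇒ H over [I-1,I-2,II-1,II-2,II-3,II-4,III-1,III-2,IV-1]: 25 consistent
L/I-1 un ·: LL|Ll
L/I-2 un ·: LL|Ll
L/II-1 un I-1×I-2: LL|Ll
L/II-2 un ·: LL|Ll
L/II-3 un I-1×I-2: LL|Ll
L/II-4 un I-1×I-2: LL|Ll
L/III-1 un II-1×II-2: LL|Ll
L/III-2 un ·: LL|Ll
L/IV-1 un III-1×III-2: LL|Ll
⇒ L over [I-1,I-2,II-1,II-2,II-3,II-4,III-1,III-2,IV-1]: 298 consistent
V/I-1 un ·: VV|Vv
V/I-2 un ·: VV|Vv
V/II-1 ? I-1×I-2: Vv|vv
V/II-2 aff ·: vv
V/II-3 un I-1×I-2: VV|Vv
V/II-4 un I-1×I-2: VV|Vv
V/III-1 aff II-1×II-2: vv
V/III-2 aff ·: vv
V/IV-1 aff III-1×III-2: vv
⇒ V over [I-1,I-2,II-1,II-2,II-3,II-4,III-1,III-2,IV-1]: 16 consistent

III-1 ∈ {Hh LL vv, Hh Ll vv}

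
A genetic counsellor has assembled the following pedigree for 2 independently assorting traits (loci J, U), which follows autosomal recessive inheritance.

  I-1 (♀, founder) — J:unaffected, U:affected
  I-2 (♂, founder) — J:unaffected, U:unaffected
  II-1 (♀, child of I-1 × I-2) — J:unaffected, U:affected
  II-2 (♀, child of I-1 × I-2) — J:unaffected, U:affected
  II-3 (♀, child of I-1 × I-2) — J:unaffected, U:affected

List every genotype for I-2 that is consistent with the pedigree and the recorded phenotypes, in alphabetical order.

I-2 ∈ {JJ Uu, Jj Uu}

J/I-1 un ·: JJ|Jj
J/I-2 un ·: JJ|Jj
J/II-1 un I-1×I-2: JJ|Jj
J/II-2 un I-1×I-2: JJ|Jj
J/II-3 un I-1×I-2: JJ|Jj
⇒ J over [I-1,I-2,II-1,II-2,II-3]: 25 consistent
U/I-1 aff ·: uu
U/I-2 un ·: Uu
U/II-1 aff I-1×I-2: uu
U/II-2 aff I-1×I-2: uu
U/II-3 aff I-1×I-2: uu
⇒ U over [I-1,I-2,II-1,II-2,II-3]: 1 consistent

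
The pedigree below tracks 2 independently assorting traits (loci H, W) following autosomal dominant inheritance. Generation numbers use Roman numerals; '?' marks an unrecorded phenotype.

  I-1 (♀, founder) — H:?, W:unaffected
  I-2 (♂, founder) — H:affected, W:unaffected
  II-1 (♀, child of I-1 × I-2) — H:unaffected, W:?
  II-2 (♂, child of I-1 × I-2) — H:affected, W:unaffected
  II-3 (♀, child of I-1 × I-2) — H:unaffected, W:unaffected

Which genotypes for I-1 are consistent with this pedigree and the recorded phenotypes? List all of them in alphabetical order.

I-1 ∈ {Hh ww, hh ww}

H/I-1 ? ·: hh|Hh
H/I-2 aff ·: Hh
H/II-1 un I-1×I-2: hh
H/II-2 aff I-1×I-2: Hh|HH
H/II-3 un I-1×I-2: hh
⇒ H over [I-1,I-2,II-1,II-2,II-3]: 3 consistent
W/I-1 un ·: ww
W/I-2 un ·: ww
W/II-1 ? I-1×I-2: ww
W/II-2 un I-1×I-2: ww
W/II-3 un I-1×I-2: ww
⇒ W over [I-1,I-2,II-1,II-2,II-3]: 1 consistent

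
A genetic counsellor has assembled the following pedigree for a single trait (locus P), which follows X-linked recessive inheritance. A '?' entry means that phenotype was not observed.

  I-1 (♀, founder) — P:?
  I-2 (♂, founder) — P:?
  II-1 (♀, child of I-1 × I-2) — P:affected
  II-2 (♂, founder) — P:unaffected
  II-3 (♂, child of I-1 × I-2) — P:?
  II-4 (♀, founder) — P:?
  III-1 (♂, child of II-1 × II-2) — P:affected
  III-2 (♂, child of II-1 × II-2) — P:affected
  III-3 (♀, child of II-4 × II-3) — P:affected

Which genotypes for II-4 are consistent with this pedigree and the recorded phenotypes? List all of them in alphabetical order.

P/I-1 ? ·: X^PX^p|X^pX^p
P/I-2 ? ·: X^pY
P/II-1 aff I-1×I-2: X^pX^p
P/II-2 un ·: X^PY
P/II-3 ? I-1×I-2: X^pY
P/II-4 ? ·: X^PX^p|X^pX^p
P/III-1 aff II-1×II-2: X^pY
P/III-2 aff II-1×II-2: X^pY
P/III-3 aff II-4×II-3: X^pX^p
⇒ P over [I-1,I-2,II-1,II-2,II-3,II-4,III-1,III-2,III-3]: 4 consistent

II-4 ∈ {X^PX^p, X^pX^p}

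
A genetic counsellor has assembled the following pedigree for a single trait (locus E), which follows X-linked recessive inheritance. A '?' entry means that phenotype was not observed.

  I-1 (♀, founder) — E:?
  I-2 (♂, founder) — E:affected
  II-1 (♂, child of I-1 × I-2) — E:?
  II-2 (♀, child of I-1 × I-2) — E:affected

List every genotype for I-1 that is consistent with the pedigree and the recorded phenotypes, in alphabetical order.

E/I-1 ? ·: X^EX^e|X^eX^e
E/I-2 aff ·: X^eY
E/II-1 ? I-1×I-2: X^EY|X^eY
E/II-2 aff I-1×I-2: X^eX^e
⇒ E over [I-1,I-2,II-1,II-2]: 3 consistent

I-1 ∈ {X^EX^e, X^eX^e}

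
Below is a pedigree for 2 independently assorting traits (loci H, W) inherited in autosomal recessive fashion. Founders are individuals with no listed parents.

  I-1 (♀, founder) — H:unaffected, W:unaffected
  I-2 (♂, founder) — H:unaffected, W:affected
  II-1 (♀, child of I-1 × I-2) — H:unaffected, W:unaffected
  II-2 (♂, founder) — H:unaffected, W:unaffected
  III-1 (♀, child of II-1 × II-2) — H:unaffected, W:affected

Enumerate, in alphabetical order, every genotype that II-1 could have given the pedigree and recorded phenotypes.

H/I-1 un ·: HH|Hh
H/I-2 un ·: HH|Hh
H/II-1 un I-1×I-2: HH|Hh
H/II-2 un ·: HH|Hh
H/III-1 un II-1×II-2: HH|Hh
⇒ H over [I-1,I-2,II-1,II-2,III-1]: 24 consistent
W/I-1 un ·: WW|Ww
W/I-2 aff ·: ww
W/II-1 un I-1×I-2: Ww
W/II-2 un ·: Ww
W/III-1 aff II-1×II-2: ww
⇒ W over [I-1,I-2,II-1,II-2,III-1]: 2 consistent

II-1 ∈ {HH Ww, Hh Ww}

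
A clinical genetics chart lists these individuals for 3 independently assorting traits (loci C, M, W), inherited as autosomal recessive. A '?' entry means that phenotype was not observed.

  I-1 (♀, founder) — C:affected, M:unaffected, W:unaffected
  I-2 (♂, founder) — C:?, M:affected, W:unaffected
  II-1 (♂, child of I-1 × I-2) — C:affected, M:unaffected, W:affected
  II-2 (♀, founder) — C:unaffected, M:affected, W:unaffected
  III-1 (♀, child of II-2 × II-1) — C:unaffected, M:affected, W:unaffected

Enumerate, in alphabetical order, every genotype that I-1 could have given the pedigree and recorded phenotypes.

C/I-1 aff ·: cc
C/I-2 ? ·: Cc|cc
C/II-1 aff I-1×I-2: cc
C/II-2 un ·: CC|Cc
C/III-1 un II-2×II-1: Cc
⇒ C over [I-1,I-2,II-1,II-2,III-1]: 4 consistent
M/I-1 un ·: MM|Mm
M/I-2 aff ·: mm
M/II-1 un I-1×I-2: Mm
M/II-2 aff ·: mm
M/III-1 aff II-2×II-1: mm
⇒ M over [I-1,I-2,II-1,II-2,III-1]: 2 consistent
W/I-1 un ·: Ww
W/I-2 un ·: Ww
W/II-1 aff I-1×I-2: ww
W/II-2 un ·: WW|Ww
W/III-1 un II-2×II-1: Ww
⇒ W over [I-1,I-2,II-1,II-2,III-1]: 2 consistent

I-1 ∈ {cc MM Ww, cc Mm Ww}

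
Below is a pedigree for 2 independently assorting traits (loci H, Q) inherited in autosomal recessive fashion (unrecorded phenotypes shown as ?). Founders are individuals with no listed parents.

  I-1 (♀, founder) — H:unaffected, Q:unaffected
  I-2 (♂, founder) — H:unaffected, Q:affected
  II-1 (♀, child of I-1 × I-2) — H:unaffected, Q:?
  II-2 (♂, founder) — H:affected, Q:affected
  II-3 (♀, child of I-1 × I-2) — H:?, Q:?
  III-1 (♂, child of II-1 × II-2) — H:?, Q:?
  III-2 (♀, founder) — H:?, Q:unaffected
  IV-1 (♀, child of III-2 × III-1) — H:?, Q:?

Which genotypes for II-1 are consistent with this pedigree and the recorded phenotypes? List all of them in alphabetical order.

H/I-1 un ·: HH|Hh
H/I-2 un ·: HH|Hh
H/II-1 un I-1×I-2: HH|Hh
H/II-2 aff ·: hh
H/II-3 ? I-1×I-2: HH|Hh|hh
H/III-1 ? II-1×II-2: Hh|hh
H/III-2 ? ·: HH|Hh|hh
H/IV-1 ? III-2×III-1: HH|Hh|hh
⇒ H over [I-1,I-2,II-1,II-2,II-3,III-1,III-2,IV-1]: 133 consistent
Q/I-1 un ·: QQ|Qq
Q/I-2 aff ·: qq
Q/II-1 ? I-1×I-2: Qq|qq
Q/II-2 aff ·: qq
Q/II-3 ? I-1×I-2: Qq|qq
Q/III-1 ? II-1×II-2: Qq|qq
Q/III-2 un ·: QQ|Qq
Q/IV-1 ? III-2×III-1: QQ|Qq|qq
⇒ Q over [I-1,I-2,II-1,II-2,II-3,III-1,III-2,IV-1]: 30 consistent

II-1 ∈ {HH Qq, HH qq, Hh Qq, Hh qq}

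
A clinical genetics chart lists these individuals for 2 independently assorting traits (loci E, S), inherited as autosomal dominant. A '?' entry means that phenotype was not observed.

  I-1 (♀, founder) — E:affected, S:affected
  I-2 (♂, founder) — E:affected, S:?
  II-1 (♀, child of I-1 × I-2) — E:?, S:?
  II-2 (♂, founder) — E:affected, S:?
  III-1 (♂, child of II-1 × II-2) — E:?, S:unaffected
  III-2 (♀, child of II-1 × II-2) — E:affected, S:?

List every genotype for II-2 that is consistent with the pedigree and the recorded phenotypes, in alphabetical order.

II-2 ∈ {EE Ss, EE ss, Ee Ss, Ee ss}

E/I-1 aff ·: Ee|EE
E/I-2 aff ·: Ee|EE
E/II-1 ? I-1×I-2: ee|Ee|EE
E/II-2 aff ·: Ee|EE
E/III-1 ? II-1×II-2: ee|Ee|EE
E/III-2 aff II-1×II-2: Ee|EE
⇒ E over [I-1,I-2,II-1,II-2,III-1,III-2]: 53 consistent
S/I-1 aff ·: Ss|SS
S/I-2 ? ·: ss|Ss|SS
S/II-1 ? I-1×I-2: ss|Ss
S/II-2 ? ·: ss|Ss
S/III-1 un II-1×II-2: ss
S/III-2 ? II-1×II-2: ss|Ss|SS
⇒ S over [I-1,I-2,II-1,II-2,III-1,III-2]: 31 consistent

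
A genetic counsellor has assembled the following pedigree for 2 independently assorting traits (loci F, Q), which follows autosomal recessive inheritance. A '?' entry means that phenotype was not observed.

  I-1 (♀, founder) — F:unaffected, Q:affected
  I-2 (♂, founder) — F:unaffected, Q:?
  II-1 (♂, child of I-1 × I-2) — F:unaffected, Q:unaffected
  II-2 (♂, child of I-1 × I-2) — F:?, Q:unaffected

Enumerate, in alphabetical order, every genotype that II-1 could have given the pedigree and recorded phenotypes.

II-1 ∈ {FF Qq, Ff Qq}

F/I-1 un ·: FF|Ff
F/I-2 un ·: FF|Ff
F/II-1 un I-1×I-2: FF|Ff
F/II-2 ? I-1×I-2: FF|Ff|ff
⇒ F over [I-1,I-2,II-1,II-2]: 15 consistent
Q/I-1 aff ·: qq
Q/I-2 ? ·: QQ|Qq
Q/II-1 un I-1×I-2: Qq
Q/II-2 un I-1×I-2: Qq
⇒ Q over [I-1,I-2,II-1,II-2]: 2 consistent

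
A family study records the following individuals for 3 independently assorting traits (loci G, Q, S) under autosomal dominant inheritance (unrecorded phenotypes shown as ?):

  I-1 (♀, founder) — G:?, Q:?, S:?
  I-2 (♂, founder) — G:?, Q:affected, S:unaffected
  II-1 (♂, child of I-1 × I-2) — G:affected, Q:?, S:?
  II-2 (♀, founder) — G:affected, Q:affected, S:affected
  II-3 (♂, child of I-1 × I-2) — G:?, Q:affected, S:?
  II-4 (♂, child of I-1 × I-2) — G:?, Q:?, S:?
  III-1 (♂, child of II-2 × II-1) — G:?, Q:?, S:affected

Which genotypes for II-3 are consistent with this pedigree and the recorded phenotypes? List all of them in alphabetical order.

G/I-1 ? ·: gg|Gg|GG
G/I-2 ? ·: gg|Gg|GG
G/II-1 aff I-1×I-2: Gg|GG
G/II-2 aff ·: Gg|GG
G/II-3 ? I-1×I-2: gg|Gg|GG
G/II-4 ? I-1×I-2: gg|Gg|GG
G/III-1 ? II-2×II-1: gg|Gg|GG
⇒ G over [I-1,I-2,II-1,II-2,II-3,II-4,III-1]: 189 consistent
Q/I-1 ? ·: qq|Qq|QQ
Q/I-2 aff ·: Qq|QQ
Q/II-1 ? I-1×I-2: qq|Qq|QQ
Q/II-2 aff ·: Qq|QQ
Q/II-3 aff I-1×I-2: Qq|QQ
Q/II-4 ? I-1×I-2: qq|Qq|QQ
Q/III-1 ? II-2×II-1: qq|Qq|QQ
⇒ Q over [I-1,I-2,II-1,II-2,II-3,II-4,III-1]: 154 consistent
S/I-1 ? ·: ss|Ss|SS
S/I-2 un ·: ss
S/II-1 ? I-1×I-2: ss|Ss
S/II-2 aff ·: Ss|SS
S/II-3 ? I-1×I-2: ss|Ss
S/II-4 ? I-1×I-2: ss|Ss
S/III-1 aff II-2×II-1: Ss|SS
⇒ S over [I-1,I-2,II-1,II-2,II-3,II-4,III-1]: 30 consistent

II-3 ∈ {GG QQ Ss, GG QQ ss, GG Qq Ss, GG Qq ss, Gg QQ Ss, Gg QQ ss, Gg Qq Ss, Gg Qq ss, gg QQ Ss, gg QQ ss, gg Qq Ss, gg Qq ss}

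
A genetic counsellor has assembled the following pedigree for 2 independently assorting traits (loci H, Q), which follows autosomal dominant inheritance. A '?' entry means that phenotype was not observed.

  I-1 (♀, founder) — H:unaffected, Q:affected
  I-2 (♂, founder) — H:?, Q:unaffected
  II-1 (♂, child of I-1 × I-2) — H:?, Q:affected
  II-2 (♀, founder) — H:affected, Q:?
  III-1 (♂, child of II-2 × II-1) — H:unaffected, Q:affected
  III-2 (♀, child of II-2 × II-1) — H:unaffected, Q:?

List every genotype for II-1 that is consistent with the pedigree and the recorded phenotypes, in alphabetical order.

H/I-1 un ·: hh
H/I-2 ? ·: hh|Hh|HH
H/II-1 ? I-1×I-2: hh|Hh
H/II-2 aff ·: Hh
H/III-1 un II-2×II-1: hh
H/III-2 un II-2×II-1: hh
⇒ H over [I-1,I-2,II-1,II-2,III-1,III-2]: 4 consistent
Q/I-1 aff ·: Qq|QQ
Q/I-2 un ·: qq
Q/II-1 aff I-1×I-2: Qq
Q/II-2 ? ·: qq|Qq|QQ
Q/III-1 aff II-2×II-1: Qq|QQ
Q/III-2 ? II-2×II-1: qq|Qq|QQ
⇒ Q over [I-1,I-2,II-1,II-2,III-1,III-2]: 24 consistent

II-1 ∈ {Hh Qq, hh Qq}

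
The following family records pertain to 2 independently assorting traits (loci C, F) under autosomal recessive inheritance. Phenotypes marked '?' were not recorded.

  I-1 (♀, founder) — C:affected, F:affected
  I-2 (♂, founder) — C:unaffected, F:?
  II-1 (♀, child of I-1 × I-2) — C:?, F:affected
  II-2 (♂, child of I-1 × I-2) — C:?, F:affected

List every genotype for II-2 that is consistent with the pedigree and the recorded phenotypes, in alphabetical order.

II-2 ∈ {Cc ff, cc ff}

C/I-1 aff ·: cc
C/I-2 un ·: CC|Cc
C/II-1 ? I-1×I-2: Cc|cc
C/II-2 ? I-1×I-2: Cc|cc
⇒ C over [I-1,I-2,II-1,II-2]: 5 consistent
F/I-1 aff ·: ff
F/I-2 ? ·: Ff|ff
F/II-1 aff I-1×I-2: ff
F/II-2 aff I-1×I-2: ff
⇒ F over [I-1,I-2,II-1,II-2]: 2 consistent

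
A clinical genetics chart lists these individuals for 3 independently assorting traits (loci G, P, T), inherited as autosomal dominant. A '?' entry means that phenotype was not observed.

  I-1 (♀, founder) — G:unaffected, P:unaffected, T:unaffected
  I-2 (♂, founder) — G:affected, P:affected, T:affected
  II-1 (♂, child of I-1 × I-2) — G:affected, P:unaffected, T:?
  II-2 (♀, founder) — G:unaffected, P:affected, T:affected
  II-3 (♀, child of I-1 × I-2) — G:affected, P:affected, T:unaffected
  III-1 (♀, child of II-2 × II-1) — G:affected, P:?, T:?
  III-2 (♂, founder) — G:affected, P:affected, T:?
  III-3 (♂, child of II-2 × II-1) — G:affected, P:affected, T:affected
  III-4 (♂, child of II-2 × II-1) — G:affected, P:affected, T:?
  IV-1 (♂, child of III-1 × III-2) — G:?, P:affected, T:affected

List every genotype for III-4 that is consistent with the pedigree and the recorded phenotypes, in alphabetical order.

III-4 ∈ {Gg Pp TT, Gg Pp Tt, Gg Pp tt}

G/I-1 un ·: gg
G/I-2 aff ·: Gg|GG
G/II-1 aff I-1×I-2: Gg
G/II-2 un ·: gg
G/II-3 aff I-1×I-2: Gg
G/III-1 aff II-2×II-1: Gg
G/III-2 aff ·: Gg|GG
G/III-3 aff II-2×II-1: Gg
G/III-4 aff II-2×II-1: Gg
G/IV-1 ? III-1×III-2: gg|Gg|GG
⇒ G over [I-1,I-2,II-1,II-2,II-3,III-1,III-2,III-3,III-4,IV-1]: 10 consistent
P/I-1 un ·: pp
P/I-2 aff ·: Pp
P/II-1 un I-1×I-2: pp
P/II-2 aff ·: Pp|PP
P/II-3 aff I-1×I-2: Pp
P/III-1 ? II-2×II-1: pp|Pp
P/III-2 aff ·: Pp|PP
P/III-3 aff II-2×II-1: Pp
P/III-4 aff II-2×II-1: Pp
P/IV-1 aff III-1×III-2: Pp|PP
⇒ P over [I-1,I-2,II-1,II-2,II-3,III-1,III-2,III-3,III-4,IV-1]: 10 consistent
T/I-1 un ·: tt
T/I-2 aff ·: Tt
T/II-1 ? I-1×I-2: tt|Tt
T/II-2 aff ·: Tt|TT
T/II-3 un I-1×I-2: tt
T/III-1 ? II-2×II-1: tt|Tt|TT
T/III-2 ? ·: tt|Tt|TT
T/III-3 aff II-2×II-1: Tt|TT
T/III-4 ? II-2×II-1: tt|Tt|TT
T/IV-1 aff III-1×III-2: Tt|TT
⇒ T over [I-1,I-2,II-1,II-2,II-3,III-1,III-2,III-3,III-4,IV-1]: 121 consistent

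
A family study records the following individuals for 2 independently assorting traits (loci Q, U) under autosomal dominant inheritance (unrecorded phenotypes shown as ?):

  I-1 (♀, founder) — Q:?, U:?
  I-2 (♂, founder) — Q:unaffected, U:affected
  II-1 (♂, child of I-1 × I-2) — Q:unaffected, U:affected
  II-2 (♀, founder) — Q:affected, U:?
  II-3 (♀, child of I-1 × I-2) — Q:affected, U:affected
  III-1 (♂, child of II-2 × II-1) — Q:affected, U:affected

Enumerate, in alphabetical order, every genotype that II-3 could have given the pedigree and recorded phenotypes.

II-3 ∈ {Qq UU, Qq Uu}

Q/I-1 ? ·: Qq
Q/I-2 un ·: qq
Q/II-1 un I-1×I-2: qq
Q/II-2 aff ·: Qq|QQ
Q/II-3 aff I-1×I-2: Qq
Q/III-1 aff II-2×II-1: Qq
⇒ Q over [I-1,I-2,II-1,II-2,II-3,III-1]: 2 consistent
U/I-1 ? ·: uu|Uu|UU
U/I-2 aff ·: Uu|UU
U/II-1 aff I-1×I-2: Uu|UU
U/II-2 ? ·: uu|Uu|UU
U/II-3 aff I-1×I-2: Uu|UU
U/III-1 aff II-2×II-1: Uu|UU
⇒ U over [I-1,I-2,II-1,II-2,II-3,III-1]: 68 consistent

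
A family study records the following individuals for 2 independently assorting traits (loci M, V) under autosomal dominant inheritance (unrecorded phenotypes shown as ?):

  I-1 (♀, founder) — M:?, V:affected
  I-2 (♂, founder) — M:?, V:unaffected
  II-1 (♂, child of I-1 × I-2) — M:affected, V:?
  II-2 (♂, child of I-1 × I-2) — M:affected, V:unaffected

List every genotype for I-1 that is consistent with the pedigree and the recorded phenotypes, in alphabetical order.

M/I-1 ? ·: mm|Mm|MM
M/I-2 ? ·: mm|Mm|MM
M/II-1 aff I-1×I-2: Mm|MM
M/II-2 aff I-1×I-2: Mm|MM
⇒ M over [I-1,I-2,II-1,II-2]: 17 consistent
V/I-1 aff ·: Vv
V/I-2 un ·: vv
V/II-1 ? I-1×I-2: vv|Vv
V/II-2 un I-1×I-2: vv
⇒ V over [I-1,I-2,II-1,II-2]: 2 consistent

I-1 ∈ {MM Vv, Mm Vv, mm Vv}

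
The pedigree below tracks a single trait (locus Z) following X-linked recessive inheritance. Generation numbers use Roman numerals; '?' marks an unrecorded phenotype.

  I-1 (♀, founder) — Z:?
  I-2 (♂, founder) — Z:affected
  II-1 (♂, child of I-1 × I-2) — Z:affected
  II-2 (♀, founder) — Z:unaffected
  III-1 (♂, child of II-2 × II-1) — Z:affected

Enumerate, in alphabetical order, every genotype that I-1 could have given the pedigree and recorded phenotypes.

I-1 ∈ {X^ZX^z, X^zX^z}

Z/I-1 ? ·: X^ZX^z|X^zX^z
Z/I-2 aff ·: X^zY
Z/II-1 aff I-1×I-2: X^zY
Z/II-2 un ·: X^ZX^z
Z/III-1 aff II-2×II-1: X^zY
⇒ Z over [I-1,I-2,II-1,II-2,III-1]: 2 consistent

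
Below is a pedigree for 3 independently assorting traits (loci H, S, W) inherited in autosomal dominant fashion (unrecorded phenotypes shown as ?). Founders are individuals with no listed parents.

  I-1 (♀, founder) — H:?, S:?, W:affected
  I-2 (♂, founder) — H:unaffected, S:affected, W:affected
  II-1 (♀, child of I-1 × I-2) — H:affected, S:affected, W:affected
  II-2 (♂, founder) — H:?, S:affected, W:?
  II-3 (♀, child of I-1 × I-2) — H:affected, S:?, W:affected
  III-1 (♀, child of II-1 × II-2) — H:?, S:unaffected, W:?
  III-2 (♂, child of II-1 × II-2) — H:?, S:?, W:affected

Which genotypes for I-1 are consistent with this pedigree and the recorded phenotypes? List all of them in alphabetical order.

I-1 ∈ {HH SS WW, HH SS Ww, HH Ss WW, HH Ss Ww, HH ss WW, HH ss Ww, Hh SS WW, Hh SS Ww, Hh Ss WW, Hh Ss Ww, Hh ss WW, Hh ss Ww}

H/I-1 ? ·: Hh|HH
H/I-2 un ·: hh
H/II-1 aff I-1×I-2: Hh
H/II-2 ? ·: hh|Hh|HH
H/II-3 aff I-1×I-2: Hh
H/III-1 ? II-1×II-2: hh|Hh|HH
H/III-2 ? II-1×II-2: hh|Hh|HH
⇒ H over [I-1,I-2,II-1,II-2,II-3,III-1,III-2]: 34 consistent
S/I-1 ? ·: ss|Ss|SS
S/I-2 aff ·: Ss|SS
S/II-1 aff I-1×I-2: Ss
S/II-2 aff ·: Ss
S/II-3 ? I-1×I-2: ss|Ss|SS
S/III-1 un II-1×II-2: ss
S/III-2 ? II-1×II-2: ss|Ss|SS
⇒ S over [I-1,I-2,II-1,II-2,II-3,III-1,III-2]: 30 consistent
W/I-1 aff ·: Ww|WW
W/I-2 aff ·: Ww|WW
W/II-1 aff I-1×I-2: Ww|WW
W/II-2 ? ·: ww|Ww|WW
W/II-3 aff I-1×I-2: Ww|WW
W/III-1 ? II-1×II-2: ww|Ww|WW
W/III-2 aff II-1×II-2: Ww|WW
⇒ W over [I-1,I-2,II-1,II-2,II-3,III-1,III-2]: 114 consistent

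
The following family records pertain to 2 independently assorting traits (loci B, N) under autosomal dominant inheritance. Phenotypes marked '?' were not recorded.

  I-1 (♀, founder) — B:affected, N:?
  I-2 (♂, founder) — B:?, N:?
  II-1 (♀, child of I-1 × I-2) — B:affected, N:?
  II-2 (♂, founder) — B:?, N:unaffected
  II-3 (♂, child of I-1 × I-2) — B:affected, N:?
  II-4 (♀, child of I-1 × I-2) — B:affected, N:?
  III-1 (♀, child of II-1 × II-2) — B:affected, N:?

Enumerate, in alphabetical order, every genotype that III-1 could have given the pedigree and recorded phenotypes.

III-1 ∈ {BB Nn, BB nn, Bb Nn, Bb nn}

B/I-1 aff ·: Bb|BB
B/I-2 ? ·: bb|Bb|BB
B/II-1 aff I-1×I-2: Bb|BB
B/II-2 ? ·: bb|Bb|BB
B/II-3 aff I-1×I-2: Bb|BB
B/II-4 aff I-1×I-2: Bb|BB
B/III-1 aff II-1×II-2: Bb|BB
⇒ B over [I-1,I-2,II-1,II-2,II-3,II-4,III-1]: 122 consistent
N/I-1 ? ·: nn|Nn|NN
N/I-2 ? ·: nn|Nn|NN
N/II-1 ? I-1×I-2: nn|Nn|NN
N/II-2 un ·: nn
N/II-3 ? I-1×I-2: nn|Nn|NN
N/II-4 ? I-1×I-2: nn|Nn|NN
N/III-1 ? II-1×II-2: nn|Nn
⇒ N over [I-1,I-2,II-1,II-2,II-3,II-4,III-1]: 90 consistent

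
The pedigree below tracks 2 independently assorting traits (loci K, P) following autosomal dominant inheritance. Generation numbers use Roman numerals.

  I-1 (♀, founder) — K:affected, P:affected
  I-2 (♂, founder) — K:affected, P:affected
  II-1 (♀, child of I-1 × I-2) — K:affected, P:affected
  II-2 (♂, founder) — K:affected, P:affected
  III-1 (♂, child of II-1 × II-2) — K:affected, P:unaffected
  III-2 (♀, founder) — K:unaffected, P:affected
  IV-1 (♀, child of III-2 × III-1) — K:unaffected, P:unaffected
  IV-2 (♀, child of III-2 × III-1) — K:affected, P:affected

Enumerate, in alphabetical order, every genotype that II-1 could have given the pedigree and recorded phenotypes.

II-1 ∈ {KK Pp, Kk Pp}

K/I-1 aff ·: Kk|KK
K/I-2 aff ·: Kk|KK
K/II-1 aff I-1×I-2: Kk|KK
K/II-2 aff ·: Kk|KK
K/III-1 aff II-1×II-2: Kk
K/III-2 un ·: kk
K/IV-1 un III-2×III-1: kk
K/IV-2 aff III-2×III-1: Kk
⇒ K over [I-1,I-2,II-1,II-2,III-1,III-2,IV-1,IV-2]: 10 consistent
P/I-1 aff ·: Pp|PP
P/I-2 aff ·: Pp|PP
P/II-1 aff I-1×I-2: Pp
P/II-2 aff ·: Pp
P/III-1 un II-1×II-2: pp
P/III-2 aff ·: Pp
P/IV-1 un III-2×III-1: pp
P/IV-2 aff III-2×III-1: Pp
⇒ P over [I-1,I-2,II-1,II-2,III-1,III-2,IV-1,IV-2]: 3 consistent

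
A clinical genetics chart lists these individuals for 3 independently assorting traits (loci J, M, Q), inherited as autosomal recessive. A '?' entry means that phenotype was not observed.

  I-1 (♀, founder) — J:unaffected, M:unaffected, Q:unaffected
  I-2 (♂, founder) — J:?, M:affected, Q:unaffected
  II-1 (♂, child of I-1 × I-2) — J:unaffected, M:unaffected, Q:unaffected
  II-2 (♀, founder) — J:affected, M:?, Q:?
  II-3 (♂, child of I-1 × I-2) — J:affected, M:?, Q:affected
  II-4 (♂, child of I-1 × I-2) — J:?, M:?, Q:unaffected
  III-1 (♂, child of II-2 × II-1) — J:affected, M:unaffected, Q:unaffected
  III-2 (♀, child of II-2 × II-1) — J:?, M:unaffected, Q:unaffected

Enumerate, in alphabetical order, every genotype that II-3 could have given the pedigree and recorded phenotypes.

II-3 ∈ {jj Mm qq, jj mm qq}

J/I-1 un ·: Jj
J/I-2 ? ·: Jj|jj
J/II-1 un I-1×I-2: Jj
J/II-2 aff ·: jj
J/II-3 aff I-1×I-2: jj
J/II-4 ? I-1×I-2: JJ|Jj|jj
J/III-1 aff II-2×II-1: jj
J/III-2 ? II-2×II-1: Jj|jj
⇒ J over [I-1,I-2,II-1,II-2,II-3,II-4,III-1,III-2]: 10 consistent
M/I-1 un ·: MM|Mm
M/I-2 aff ·: mm
M/II-1 un I-1×I-2: Mm
M/II-2 ? ·: MM|Mm|mm
M/II-3 ? I-1×I-2: Mm|mm
M/II-4 ? I-1×I-2: Mm|mm
M/III-1 un II-2×II-1: MM|Mm
M/III-2 un II-2×II-1: MM|Mm
⇒ M over [I-1,I-2,II-1,II-2,II-3,II-4,III-1,III-2]: 45 consistent
Q/I-1 un ·: Qq
Q/I-2 un ·: Qq
Q/II-1 un I-1×I-2: QQ|Qq
Q/II-2 ? ·: QQ|Qq|qq
Q/II-3 aff I-1×I-2: qq
Q/II-4 un I-1×I-2: QQ|Qq
Q/III-1 un II-2×II-1: QQ|Qq
Q/III-2 un II-2×II-1: QQ|Qq
⇒ Q over [I-1,I-2,II-1,II-2,II-3,II-4,III-1,III-2]: 30 consistent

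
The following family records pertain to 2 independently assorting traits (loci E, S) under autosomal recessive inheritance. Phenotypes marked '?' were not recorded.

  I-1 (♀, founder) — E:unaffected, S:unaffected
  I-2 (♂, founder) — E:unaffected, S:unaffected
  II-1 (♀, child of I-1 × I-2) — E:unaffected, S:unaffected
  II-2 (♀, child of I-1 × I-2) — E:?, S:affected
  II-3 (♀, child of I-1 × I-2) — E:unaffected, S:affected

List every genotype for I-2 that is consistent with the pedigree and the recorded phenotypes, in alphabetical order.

I-2 ∈ {EE Ss, Ee Ss}

E/I-1 un ·: EE|Ee
E/I-2 un ·: EE|Ee
E/II-1 un I-1×I-2: EE|Ee
E/II-2 ? I-1×I-2: EE|Ee|ee
E/II-3 un I-1×I-2: EE|Ee
⇒ E over [I-1,I-2,II-1,II-2,II-3]: 29 consistent
S/I-1 un ·: Ss
S/I-2 un ·: Ss
S/II-1 un I-1×I-2: SS|Ss
S/II-2 aff I-1×I-2: ss
S/II-3 aff I-1×I-2: ss
⇒ S over [I-1,I-2,II-1,II-2,II-3]: 2 consistent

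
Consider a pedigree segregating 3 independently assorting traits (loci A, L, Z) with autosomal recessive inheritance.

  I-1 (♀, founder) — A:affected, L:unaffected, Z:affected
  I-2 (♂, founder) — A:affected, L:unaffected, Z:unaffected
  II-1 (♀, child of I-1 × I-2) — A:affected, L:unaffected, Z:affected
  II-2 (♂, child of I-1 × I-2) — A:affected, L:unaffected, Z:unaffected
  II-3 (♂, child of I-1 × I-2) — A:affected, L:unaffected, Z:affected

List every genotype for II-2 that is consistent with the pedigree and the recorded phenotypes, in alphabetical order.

II-2 ∈ {aa LL Zz, aa Ll Zz}

A/I-1 aff ·: aa
A/I-2 aff ·: aa
A/II-1 aff I-1×I-2: aa
A/II-2 aff I-1×I-2: aa
A/II-3 aff I-1×I-2: aa
⇒ A over [I-1,I-2,II-1,II-2,II-3]: 1 consistent
L/I-1 un ·: LL|Ll
L/I-2 un ·: LL|Ll
L/II-1 un I-1×I-2: LL|Ll
L/II-2 un I-1×I-2: LL|Ll
L/II-3 un I-1×I-2: LL|Ll
⇒ L over [I-1,I-2,II-1,II-2,II-3]: 25 consistent
Z/I-1 aff ·: zz
Z/I-2 un ·: Zz
Z/II-1 aff I-1×I-2: zz
Z/II-2 un I-1×I-2: Zz
Z/II-3 aff I-1×I-2: zz
⇒ Z over [I-1,I-2,II-1,II-2,II-3]: 1 consistent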